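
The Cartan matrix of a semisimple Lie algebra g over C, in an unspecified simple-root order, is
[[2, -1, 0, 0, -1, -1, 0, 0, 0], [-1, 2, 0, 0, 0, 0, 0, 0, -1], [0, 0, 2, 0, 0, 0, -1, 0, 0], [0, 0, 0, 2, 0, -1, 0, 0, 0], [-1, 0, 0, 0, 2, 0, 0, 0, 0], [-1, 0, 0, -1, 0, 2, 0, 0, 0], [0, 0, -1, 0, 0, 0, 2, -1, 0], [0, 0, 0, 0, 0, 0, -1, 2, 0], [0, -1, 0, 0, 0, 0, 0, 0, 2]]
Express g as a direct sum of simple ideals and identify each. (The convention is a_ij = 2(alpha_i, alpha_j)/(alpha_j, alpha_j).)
The diagram associated to this matrix has two connected components: the simple roots {alpha_3, alpha_7, alpha_8} form a chain of 3 nodes with single edges (A_3), and {alpha_1, alpha_2, alpha_4, alpha_5, alpha_6, alpha_9} form a chain of 5 nodes with one extra node attached to the third node from one end (E_6). A semisimple Lie algebra decomposes uniquely as the direct sum of simple ideals, one per connected component of its Dynkin diagram, so g ≅ A_3 ⊕ E_6 (dimension 15 + 78 = 93).

A_3 (sl(4)) ⊕ E_6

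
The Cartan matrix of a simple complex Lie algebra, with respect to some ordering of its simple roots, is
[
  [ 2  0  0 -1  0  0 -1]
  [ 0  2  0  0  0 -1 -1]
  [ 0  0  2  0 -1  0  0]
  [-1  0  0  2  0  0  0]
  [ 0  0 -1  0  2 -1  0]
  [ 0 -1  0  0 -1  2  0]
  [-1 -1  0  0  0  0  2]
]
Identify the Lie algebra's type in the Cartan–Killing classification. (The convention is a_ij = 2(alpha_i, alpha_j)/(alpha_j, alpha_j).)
The matrix has rank 7 with 2's on the diagonal. Reading the off-diagonal entries as Dynkin edges (a single edge where a_ij = a_ji = -1; a double or triple edge where a_ij * a_ji = 2 or 3), the diagram is a chain of 7 nodes with single edges (A_7). One simple-root ordering that puts it in standard form is (alpha_4, alpha_1, alpha_7, alpha_2, alpha_6, alpha_5, alpha_3). So the algebra is type A_7, i.e. sl(8).

type A_7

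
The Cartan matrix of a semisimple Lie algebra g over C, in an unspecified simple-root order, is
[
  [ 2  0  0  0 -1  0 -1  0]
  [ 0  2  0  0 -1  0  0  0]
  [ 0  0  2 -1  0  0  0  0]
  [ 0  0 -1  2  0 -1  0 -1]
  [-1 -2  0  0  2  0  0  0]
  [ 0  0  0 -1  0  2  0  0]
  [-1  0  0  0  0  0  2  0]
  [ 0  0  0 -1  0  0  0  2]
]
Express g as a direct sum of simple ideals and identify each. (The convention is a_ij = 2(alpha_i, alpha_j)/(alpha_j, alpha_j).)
The diagram associated to this matrix has two connected components: the simple roots {alpha_1, alpha_2, alpha_5, alpha_7} form a chain of 4 nodes with a double edge at one end; the terminal node there is the unique short simple root (B_4), and {alpha_3, alpha_4, alpha_6, alpha_8} form a chain of 2 nodes with a fork of two nodes at one end (D_4). A semisimple Lie algebra decomposes uniquely as the direct sum of simple ideals, one per connected component of its Dynkin diagram, so g ≅ B_4 ⊕ D_4 (dimension 36 + 28 = 64).

B_4 (so(9)) + D_4 (so(8))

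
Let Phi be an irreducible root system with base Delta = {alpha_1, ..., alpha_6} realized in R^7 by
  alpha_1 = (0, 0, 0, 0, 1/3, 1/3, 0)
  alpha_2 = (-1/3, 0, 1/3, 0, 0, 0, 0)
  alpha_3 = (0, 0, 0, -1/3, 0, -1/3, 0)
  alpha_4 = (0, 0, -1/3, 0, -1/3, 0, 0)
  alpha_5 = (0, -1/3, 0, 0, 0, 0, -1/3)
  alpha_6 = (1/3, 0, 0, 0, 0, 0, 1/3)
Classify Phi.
A_6

Compute the Cartan integers a_ij = 2(alpha_i, alpha_j)/(alpha_j, alpha_j); the resulting 6x6 Cartan matrix is
[[2, 0, -1, -1, 0, 0], [0, 2, 0, -1, 0, -1], [-1, 0, 2, 0, 0, 0], [-1, -1, 0, 2, 0, 0], [0, 0, 0, 0, 2, -1], [0, -1, 0, 0, -1, 2]].
All simple roots have the same length, so the diagram is simply laced. The associated Dynkin diagram is a chain of 6 nodes with single edges (A_6), so the type is A_6 (the algebra sl(7)).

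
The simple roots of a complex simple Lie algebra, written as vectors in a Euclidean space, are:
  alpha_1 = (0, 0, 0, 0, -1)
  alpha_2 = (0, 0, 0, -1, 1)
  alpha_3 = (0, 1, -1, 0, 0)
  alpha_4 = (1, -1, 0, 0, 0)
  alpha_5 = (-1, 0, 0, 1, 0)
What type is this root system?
Compute the Cartan integers a_ij = 2(alpha_i, alpha_j)/(alpha_j, alpha_j); the resulting 5x5 Cartan matrix is
[[2, -1, 0, 0, 0], [-2, 2, 0, 0, -1], [0, 0, 2, -1, 0], [0, 0, -1, 2, -1], [0, -1, 0, -1, 2]].
The roots have two lengths (squared-length ratio 2:1); the short ones are alpha_{1}. The associated Dynkin diagram is a chain of 5 nodes with a double edge at one end; the terminal node there is the unique short simple root (B_5), so the type is B_5 (the algebra so(11)).

type B_5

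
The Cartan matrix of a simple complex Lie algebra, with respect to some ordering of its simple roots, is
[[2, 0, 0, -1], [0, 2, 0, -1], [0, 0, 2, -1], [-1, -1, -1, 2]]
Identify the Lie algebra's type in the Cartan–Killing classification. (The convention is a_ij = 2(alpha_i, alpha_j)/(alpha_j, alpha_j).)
D_4

The matrix has rank 4 with 2's on the diagonal. Reading the off-diagonal entries as Dynkin edges (a single edge where a_ij = a_ji = -1; a double or triple edge where a_ij * a_ji = 2 or 3), the diagram is a chain of 2 nodes with a fork of two nodes at one end (D_4). One simple-root ordering that puts it in standard form is (alpha_3, alpha_4, alpha_2, alpha_1). So the algebra is type D_4, i.e. so(8).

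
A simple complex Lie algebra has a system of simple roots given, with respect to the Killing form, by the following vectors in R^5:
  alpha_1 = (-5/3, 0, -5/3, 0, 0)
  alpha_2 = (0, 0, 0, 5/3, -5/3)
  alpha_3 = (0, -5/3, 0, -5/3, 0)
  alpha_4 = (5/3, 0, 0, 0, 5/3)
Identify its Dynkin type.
Compute the Cartan integers a_ij = 2(alpha_i, alpha_j)/(alpha_j, alpha_j); the resulting 4x4 Cartan matrix is
[[2, 0, 0, -1], [0, 2, -1, -1], [0, -1, 2, 0], [-1, -1, 0, 2]].
All simple roots have the same length, so the diagram is simply laced. The associated Dynkin diagram is a chain of 4 nodes with single edges (A_4), so the type is A_4 (the algebra sl(5)).

A_4 (sl(5))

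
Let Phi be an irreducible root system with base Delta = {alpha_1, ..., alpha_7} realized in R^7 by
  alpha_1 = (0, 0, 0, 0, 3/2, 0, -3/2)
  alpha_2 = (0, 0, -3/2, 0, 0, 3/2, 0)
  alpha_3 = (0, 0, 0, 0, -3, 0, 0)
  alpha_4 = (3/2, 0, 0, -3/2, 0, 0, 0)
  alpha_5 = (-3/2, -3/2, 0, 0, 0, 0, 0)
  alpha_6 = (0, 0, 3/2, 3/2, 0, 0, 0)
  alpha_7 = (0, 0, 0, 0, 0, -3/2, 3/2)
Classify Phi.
type C_7

Compute the Cartan integers a_ij = 2(alpha_i, alpha_j)/(alpha_j, alpha_j); the resulting 7x7 Cartan matrix is
[[2, 0, -1, 0, 0, 0, -1], [0, 2, 0, 0, 0, -1, -1], [-2, 0, 2, 0, 0, 0, 0], [0, 0, 0, 2, -1, -1, 0], [0, 0, 0, -1, 2, 0, 0], [0, -1, 0, -1, 0, 2, 0], [-1, -1, 0, 0, 0, 0, 2]].
The roots have two lengths (squared-length ratio 2:1); the short ones are alpha_{1,2,4,5,6,7}. The associated Dynkin diagram is a chain of 7 nodes with a double edge at one end; the terminal node there is the unique long simple root (C_7), so the type is C_7 (the algebra sp(14)).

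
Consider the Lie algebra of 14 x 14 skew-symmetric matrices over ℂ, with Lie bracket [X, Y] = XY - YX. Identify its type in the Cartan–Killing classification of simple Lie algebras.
This is so(14) with 14 even, which has dimension 14(14-1)/2 = 91 and rank 14/2 = 7. In the classification of classical Lie algebras, the orthogonal algebra so(2n) in an even number of variables has type D_n; here n = 7, so the Dynkin diagram is a chain of 5 nodes with a fork of two nodes at one end (D_7). Hence the type is D_7.

D7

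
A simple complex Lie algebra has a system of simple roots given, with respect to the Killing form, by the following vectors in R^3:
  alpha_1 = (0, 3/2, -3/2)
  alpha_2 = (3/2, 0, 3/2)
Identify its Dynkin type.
A2

Compute the Cartan integers a_ij = 2(alpha_i, alpha_j)/(alpha_j, alpha_j); the resulting 2x2 Cartan matrix is
[[2, -1], [-1, 2]].
All simple roots have the same length, so the diagram is simply laced. The associated Dynkin diagram is a chain of 2 nodes with single edges (A_2), so the type is A_2 (the algebra sl(3)).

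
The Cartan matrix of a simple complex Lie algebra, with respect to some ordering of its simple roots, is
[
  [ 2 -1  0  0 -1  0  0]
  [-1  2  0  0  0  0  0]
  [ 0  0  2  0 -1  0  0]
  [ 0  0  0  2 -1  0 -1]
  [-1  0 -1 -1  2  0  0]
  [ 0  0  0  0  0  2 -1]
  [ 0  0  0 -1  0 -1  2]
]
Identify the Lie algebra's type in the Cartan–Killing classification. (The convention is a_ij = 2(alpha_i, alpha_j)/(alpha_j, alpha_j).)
E_7

The matrix has rank 7 with 2's on the diagonal. Reading the off-diagonal entries as Dynkin edges (a single edge where a_ij = a_ji = -1; a double or triple edge where a_ij * a_ji = 2 or 3), the diagram is a chain of 6 nodes with one extra node attached to the third node from one end (E_7). One simple-root ordering that puts it in standard form is (alpha_2, alpha_3, alpha_1, alpha_5, alpha_4, alpha_7, alpha_6). So the algebra is type E_7.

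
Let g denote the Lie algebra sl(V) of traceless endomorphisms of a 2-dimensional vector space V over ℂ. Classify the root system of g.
A_1 (sl(2))

This is sl(2), which has dimension 2^2 - 1 = 3 and rank 2 - 1 = 1 (a Cartan subalgebra is the diagonal traceless matrices). In the classification of classical Lie algebras, the special linear algebra sl(n+1) has type A_n; here n = 1, so the Dynkin diagram is a chain of 1 nodes with single edges (A_1). Hence the type is A_1.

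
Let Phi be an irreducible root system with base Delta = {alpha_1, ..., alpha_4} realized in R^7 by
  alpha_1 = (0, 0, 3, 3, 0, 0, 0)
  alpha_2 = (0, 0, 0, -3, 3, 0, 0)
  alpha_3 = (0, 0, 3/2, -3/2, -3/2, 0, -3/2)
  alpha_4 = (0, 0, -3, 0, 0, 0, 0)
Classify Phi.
type F_4

Compute the Cartan integers a_ij = 2(alpha_i, alpha_j)/(alpha_j, alpha_j); the resulting 4x4 Cartan matrix is
[[2, -1, 0, -2], [-1, 2, 0, 0], [0, 0, 2, -1], [-1, 0, -1, 2]].
The roots have two lengths (squared-length ratio 2:1); the short ones are alpha_{3,4}. The associated Dynkin diagram is a chain of 4 nodes with a double edge between the middle two (F_4), so the type is F_4.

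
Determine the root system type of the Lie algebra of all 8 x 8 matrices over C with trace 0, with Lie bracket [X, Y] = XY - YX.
This is sl(8), which has dimension 8^2 - 1 = 63 and rank 8 - 1 = 7 (a Cartan subalgebra is the diagonal traceless matrices). In the classification of classical Lie algebras, the special linear algebra sl(n+1) has type A_n; here n = 7, so the Dynkin diagram is a chain of 7 nodes with single edges (A_7). Hence the type is A_7.

A7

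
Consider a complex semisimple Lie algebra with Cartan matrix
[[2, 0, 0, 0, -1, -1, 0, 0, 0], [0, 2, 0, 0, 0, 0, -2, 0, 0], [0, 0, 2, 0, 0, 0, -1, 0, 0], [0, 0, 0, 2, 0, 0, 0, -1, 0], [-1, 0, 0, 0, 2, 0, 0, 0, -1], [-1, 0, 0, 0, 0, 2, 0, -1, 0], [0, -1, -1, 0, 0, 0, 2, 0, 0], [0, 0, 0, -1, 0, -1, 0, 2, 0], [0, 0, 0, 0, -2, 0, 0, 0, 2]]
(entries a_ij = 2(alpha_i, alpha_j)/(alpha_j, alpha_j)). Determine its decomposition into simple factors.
C_3 ⊕ C_6

The diagram associated to this matrix has two connected components: the simple roots {alpha_2, alpha_3, alpha_7} form a chain of 3 nodes with a double edge at one end; the terminal node there is the unique long simple root (C_3), and {alpha_1, alpha_4, alpha_5, alpha_6, alpha_8, alpha_9} form a chain of 6 nodes with a double edge at one end; the terminal node there is the unique long simple root (C_6). A semisimple Lie algebra decomposes uniquely as the direct sum of simple ideals, one per connected component of its Dynkin diagram, so g ≅ C_3 ⊕ C_6 (dimension 21 + 78 = 99).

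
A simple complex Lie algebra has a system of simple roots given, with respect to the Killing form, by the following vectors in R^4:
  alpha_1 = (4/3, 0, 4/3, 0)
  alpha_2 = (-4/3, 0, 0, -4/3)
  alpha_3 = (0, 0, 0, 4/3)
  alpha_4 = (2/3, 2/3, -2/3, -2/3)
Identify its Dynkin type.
Compute the Cartan integers a_ij = 2(alpha_i, alpha_j)/(alpha_j, alpha_j); the resulting 4x4 Cartan matrix is
[[2, -1, 0, 0], [-1, 2, -2, 0], [0, -1, 2, -1], [0, 0, -1, 2]].
The roots have two lengths (squared-length ratio 2:1); the short ones are alpha_{3,4}. The associated Dynkin diagram is a chain of 4 nodes with a double edge between the middle two (F_4), so the type is F_4.

F_4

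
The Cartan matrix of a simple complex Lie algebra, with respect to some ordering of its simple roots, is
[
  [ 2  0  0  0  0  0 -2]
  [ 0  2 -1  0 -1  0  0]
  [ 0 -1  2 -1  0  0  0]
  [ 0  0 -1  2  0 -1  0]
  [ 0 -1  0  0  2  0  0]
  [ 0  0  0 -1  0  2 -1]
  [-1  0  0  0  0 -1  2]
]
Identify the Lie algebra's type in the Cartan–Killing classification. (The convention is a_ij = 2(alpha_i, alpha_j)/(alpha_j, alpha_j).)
The matrix has rank 7 with 2's on the diagonal. Reading the off-diagonal entries as Dynkin edges (a single edge where a_ij = a_ji = -1; a double or triple edge where a_ij * a_ji = 2 or 3), the diagram is a chain of 7 nodes with a double edge at one end; the terminal node there is the unique long simple root (C_7). One simple-root ordering that puts it in standard form is (alpha_5, alpha_2, alpha_3, alpha_4, alpha_6, alpha_7, alpha_1). So the algebra is type C_7, i.e. sp(14).

C_7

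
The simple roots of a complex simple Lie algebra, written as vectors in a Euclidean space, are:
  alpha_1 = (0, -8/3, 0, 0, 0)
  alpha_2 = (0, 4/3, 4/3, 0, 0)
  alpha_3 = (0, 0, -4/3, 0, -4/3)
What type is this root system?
Compute the Cartan integers a_ij = 2(alpha_i, alpha_j)/(alpha_j, alpha_j); the resulting 3x3 Cartan matrix is
[[2, -2, 0], [-1, 2, -1], [0, -1, 2]].
The roots have two lengths (squared-length ratio 2:1); the short ones are alpha_{2,3}. The associated Dynkin diagram is a chain of 3 nodes with a double edge at one end; the terminal node there is the unique long simple root (C_3), so the type is C_3 (the algebra sp(6)).

C_3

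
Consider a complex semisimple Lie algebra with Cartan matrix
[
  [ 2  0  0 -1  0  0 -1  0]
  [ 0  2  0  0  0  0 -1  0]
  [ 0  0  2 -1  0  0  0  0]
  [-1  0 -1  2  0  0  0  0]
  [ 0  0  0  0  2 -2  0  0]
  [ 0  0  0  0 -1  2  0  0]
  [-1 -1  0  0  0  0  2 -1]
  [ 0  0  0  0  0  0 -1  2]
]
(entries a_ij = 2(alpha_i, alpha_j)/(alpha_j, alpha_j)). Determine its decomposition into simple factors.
The diagram associated to this matrix has two connected components: the simple roots {alpha_5, alpha_6} form a chain of 2 nodes with a double edge at one end; the terminal node there is the unique short simple root (B_2), and {alpha_1, alpha_2, alpha_3, alpha_4, alpha_7, alpha_8} form a chain of 4 nodes with a fork of two nodes at one end (D_6). A semisimple Lie algebra decomposes uniquely as the direct sum of simple ideals, one per connected component of its Dynkin diagram, so g ≅ B_2 ⊕ D_6 (dimension 10 + 66 = 76).

B_2 (so(5)) + D_6 (so(12))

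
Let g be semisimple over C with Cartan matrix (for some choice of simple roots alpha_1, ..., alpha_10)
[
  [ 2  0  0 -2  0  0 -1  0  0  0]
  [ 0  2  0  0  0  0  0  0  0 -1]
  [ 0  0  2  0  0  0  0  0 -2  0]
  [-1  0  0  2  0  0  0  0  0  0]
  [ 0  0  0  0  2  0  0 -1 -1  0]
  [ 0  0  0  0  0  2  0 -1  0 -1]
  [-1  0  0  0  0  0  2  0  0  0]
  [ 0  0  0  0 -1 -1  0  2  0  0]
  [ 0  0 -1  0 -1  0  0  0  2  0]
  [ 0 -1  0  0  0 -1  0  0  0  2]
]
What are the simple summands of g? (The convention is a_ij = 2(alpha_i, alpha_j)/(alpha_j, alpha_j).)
The diagram associated to this matrix has two connected components: the simple roots {alpha_1, alpha_4, alpha_7} form a chain of 3 nodes with a double edge at one end; the terminal node there is the unique short simple root (B_3), and {alpha_2, alpha_3, alpha_5, alpha_6, alpha_8, alpha_9, alpha_10} form a chain of 7 nodes with a double edge at one end; the terminal node there is the unique long simple root (C_7). A semisimple Lie algebra decomposes uniquely as the direct sum of simple ideals, one per connected component of its Dynkin diagram, so g ≅ B_3 ⊕ C_7 (dimension 21 + 105 = 126).

B_3 (so(7)) ⊕ C_7 (sp(14))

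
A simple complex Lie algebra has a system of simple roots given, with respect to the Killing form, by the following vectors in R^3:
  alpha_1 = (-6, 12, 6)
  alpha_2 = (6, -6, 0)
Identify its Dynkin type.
Compute the Cartan integers a_ij = 2(alpha_i, alpha_j)/(alpha_j, alpha_j); the resulting 2x2 Cartan matrix is
[[2, -3], [-1, 2]].
The roots have two lengths (squared-length ratio 3:1); the short ones are alpha_{2}. The associated Dynkin diagram is two nodes joined by a triple edge (G_2), so the type is G_2.

G_2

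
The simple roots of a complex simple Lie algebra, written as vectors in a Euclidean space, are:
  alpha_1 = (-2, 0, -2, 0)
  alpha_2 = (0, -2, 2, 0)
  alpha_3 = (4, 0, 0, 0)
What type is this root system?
Compute the Cartan integers a_ij = 2(alpha_i, alpha_j)/(alpha_j, alpha_j); the resulting 3x3 Cartan matrix is
[[2, -1, -1], [-1, 2, 0], [-2, 0, 2]].
The roots have two lengths (squared-length ratio 2:1); the short ones are alpha_{1,2}. The associated Dynkin diagram is a chain of 3 nodes with a double edge at one end; the terminal node there is the unique long simple root (C_3), so the type is C_3 (the algebra sp(6)).

type C_3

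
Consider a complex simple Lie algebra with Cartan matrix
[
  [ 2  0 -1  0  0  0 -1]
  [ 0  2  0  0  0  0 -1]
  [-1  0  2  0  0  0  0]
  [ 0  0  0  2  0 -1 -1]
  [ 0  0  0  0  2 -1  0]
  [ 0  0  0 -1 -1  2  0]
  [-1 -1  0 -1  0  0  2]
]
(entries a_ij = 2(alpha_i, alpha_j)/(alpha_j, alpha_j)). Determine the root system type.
E_7

The matrix has rank 7 with 2's on the diagonal. Reading the off-diagonal entries as Dynkin edges (a single edge where a_ij = a_ji = -1; a double or triple edge where a_ij * a_ji = 2 or 3), the diagram is a chain of 6 nodes with one extra node attached to the third node from one end (E_7). One simple-root ordering that puts it in standard form is (alpha_3, alpha_2, alpha_1, alpha_7, alpha_4, alpha_6, alpha_5). So the algebra is type E_7.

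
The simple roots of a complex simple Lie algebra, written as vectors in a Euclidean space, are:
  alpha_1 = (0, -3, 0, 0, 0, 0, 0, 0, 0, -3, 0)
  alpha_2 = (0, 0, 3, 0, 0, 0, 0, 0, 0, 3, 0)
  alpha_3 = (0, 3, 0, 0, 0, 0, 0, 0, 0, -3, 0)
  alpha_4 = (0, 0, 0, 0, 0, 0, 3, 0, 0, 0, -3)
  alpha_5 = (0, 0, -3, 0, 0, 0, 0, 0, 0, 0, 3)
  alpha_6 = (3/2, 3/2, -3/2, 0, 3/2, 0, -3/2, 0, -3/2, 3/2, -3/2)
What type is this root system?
type E_6

Compute the Cartan integers a_ij = 2(alpha_i, alpha_j)/(alpha_j, alpha_j); the resulting 6x6 Cartan matrix is
[[2, -1, 0, 0, 0, -1], [-1, 2, -1, 0, -1, 0], [0, -1, 2, 0, 0, 0], [0, 0, 0, 2, -1, 0], [0, -1, 0, -1, 2, 0], [-1, 0, 0, 0, 0, 2]].
All simple roots have the same length, so the diagram is simply laced. The associated Dynkin diagram is a chain of 5 nodes with one extra node attached to the third node from one end (E_6), so the type is E_6.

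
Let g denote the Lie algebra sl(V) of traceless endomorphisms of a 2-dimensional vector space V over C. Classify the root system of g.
A_1

This is sl(2), which has dimension 2^2 - 1 = 3 and rank 2 - 1 = 1 (a Cartan subalgebra is the diagonal traceless matrices). In the classification of classical Lie algebras, the special linear algebra sl(n+1) has type A_n; here n = 1, so the Dynkin diagram is a chain of 1 nodes with single edges (A_1). Hence the type is A_1.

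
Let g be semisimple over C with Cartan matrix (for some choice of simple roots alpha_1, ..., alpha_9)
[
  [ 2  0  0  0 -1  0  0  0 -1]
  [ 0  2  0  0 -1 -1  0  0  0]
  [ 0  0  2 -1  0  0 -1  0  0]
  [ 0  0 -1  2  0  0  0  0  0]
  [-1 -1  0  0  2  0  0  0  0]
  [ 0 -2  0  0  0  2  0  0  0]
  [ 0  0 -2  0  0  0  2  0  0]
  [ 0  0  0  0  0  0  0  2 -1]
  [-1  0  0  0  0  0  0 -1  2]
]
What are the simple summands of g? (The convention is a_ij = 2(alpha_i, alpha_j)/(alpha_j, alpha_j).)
C3 + C6

The diagram associated to this matrix has two connected components: the simple roots {alpha_3, alpha_4, alpha_7} form a chain of 3 nodes with a double edge at one end; the terminal node there is the unique long simple root (C_3), and {alpha_1, alpha_2, alpha_5, alpha_6, alpha_8, alpha_9} form a chain of 6 nodes with a double edge at one end; the terminal node there is the unique long simple root (C_6). A semisimple Lie algebra decomposes uniquely as the direct sum of simple ideals, one per connected component of its Dynkin diagram, so g ≅ C_3 ⊕ C_6 (dimension 21 + 78 = 99).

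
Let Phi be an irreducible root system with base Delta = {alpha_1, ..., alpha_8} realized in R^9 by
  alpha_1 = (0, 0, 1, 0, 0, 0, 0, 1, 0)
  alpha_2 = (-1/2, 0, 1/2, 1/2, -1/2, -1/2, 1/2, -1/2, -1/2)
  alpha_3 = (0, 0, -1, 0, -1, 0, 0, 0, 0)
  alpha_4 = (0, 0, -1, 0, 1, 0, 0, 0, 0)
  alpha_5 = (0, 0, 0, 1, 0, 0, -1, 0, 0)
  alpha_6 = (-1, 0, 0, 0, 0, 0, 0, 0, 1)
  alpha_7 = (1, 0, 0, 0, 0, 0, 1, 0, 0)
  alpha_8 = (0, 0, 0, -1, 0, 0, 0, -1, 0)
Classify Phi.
Compute the Cartan integers a_ij = 2(alpha_i, alpha_j)/(alpha_j, alpha_j); the resulting 8x8 Cartan matrix is
[[2, 0, -1, -1, 0, 0, 0, -1], [0, 2, 0, -1, 0, 0, 0, 0], [-1, 0, 2, 0, 0, 0, 0, 0], [-1, -1, 0, 2, 0, 0, 0, 0], [0, 0, 0, 0, 2, 0, -1, -1], [0, 0, 0, 0, 0, 2, -1, 0], [0, 0, 0, 0, -1, -1, 2, 0], [-1, 0, 0, 0, -1, 0, 0, 2]].
All simple roots have the same length, so the diagram is simply laced. The associated Dynkin diagram is a chain of 7 nodes with one extra node attached to the third node from one end (E_8), so the type is E_8.

E8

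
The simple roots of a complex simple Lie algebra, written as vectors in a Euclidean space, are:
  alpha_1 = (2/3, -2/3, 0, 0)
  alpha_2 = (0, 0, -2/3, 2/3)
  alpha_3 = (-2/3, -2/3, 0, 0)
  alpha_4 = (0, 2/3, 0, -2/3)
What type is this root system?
Compute the Cartan integers a_ij = 2(alpha_i, alpha_j)/(alpha_j, alpha_j); the resulting 4x4 Cartan matrix is
[[2, 0, 0, -1], [0, 2, 0, -1], [0, 0, 2, -1], [-1, -1, -1, 2]].
All simple roots have the same length, so the diagram is simply laced. The associated Dynkin diagram is a chain of 2 nodes with a fork of two nodes at one end (D_4), so the type is D_4 (the algebra so(8)).

D4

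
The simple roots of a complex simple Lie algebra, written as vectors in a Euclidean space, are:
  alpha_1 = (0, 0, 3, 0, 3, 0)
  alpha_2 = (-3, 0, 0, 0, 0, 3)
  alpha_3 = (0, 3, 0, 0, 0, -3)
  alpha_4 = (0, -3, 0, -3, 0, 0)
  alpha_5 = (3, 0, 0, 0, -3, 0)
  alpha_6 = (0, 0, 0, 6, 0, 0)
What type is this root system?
Compute the Cartan integers a_ij = 2(alpha_i, alpha_j)/(alpha_j, alpha_j); the resulting 6x6 Cartan matrix is
[[2, 0, 0, 0, -1, 0], [0, 2, -1, 0, -1, 0], [0, -1, 2, -1, 0, 0], [0, 0, -1, 2, 0, -1], [-1, -1, 0, 0, 2, 0], [0, 0, 0, -2, 0, 2]].
The roots have two lengths (squared-length ratio 2:1); the short ones are alpha_{1,2,3,4,5}. The associated Dynkin diagram is a chain of 6 nodes with a double edge at one end; the terminal node there is the unique long simple root (C_6), so the type is C_6 (the algebra sp(12)).

C_6 (sp(12))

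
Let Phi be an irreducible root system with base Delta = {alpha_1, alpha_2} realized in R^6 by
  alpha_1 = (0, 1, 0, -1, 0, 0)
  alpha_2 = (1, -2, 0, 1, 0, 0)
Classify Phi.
Compute the Cartan integers a_ij = 2(alpha_i, alpha_j)/(alpha_j, alpha_j); the resulting 2x2 Cartan matrix is
[[2, -1], [-3, 2]].
The roots have two lengths (squared-length ratio 3:1); the short ones are alpha_{1}. The associated Dynkin diagram is two nodes joined by a triple edge (G_2), so the type is G_2.

type G_2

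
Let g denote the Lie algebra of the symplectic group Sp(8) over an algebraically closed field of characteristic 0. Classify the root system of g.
This is sp(8), which has dimension 8(8+1)/2 = 36 and rank 8/2 = 4. In the classification of classical Lie algebras, the symplectic algebra sp(2n) has type C_n; here n = 4, so the Dynkin diagram is a chain of 4 nodes with a double edge at one end; the terminal node there is the unique long simple root (C_4). Hence the type is C_4.

C_4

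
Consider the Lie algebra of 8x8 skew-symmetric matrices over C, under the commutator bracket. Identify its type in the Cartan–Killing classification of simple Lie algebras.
This is so(8) with 8 even, which has dimension 8(8-1)/2 = 28 and rank 8/2 = 4. In the classification of classical Lie algebras, the orthogonal algebra so(2n) in an even number of variables has type D_n; here n = 4, so the Dynkin diagram is a chain of 2 nodes with a fork of two nodes at one end (D_4). Hence the type is D_4.

D4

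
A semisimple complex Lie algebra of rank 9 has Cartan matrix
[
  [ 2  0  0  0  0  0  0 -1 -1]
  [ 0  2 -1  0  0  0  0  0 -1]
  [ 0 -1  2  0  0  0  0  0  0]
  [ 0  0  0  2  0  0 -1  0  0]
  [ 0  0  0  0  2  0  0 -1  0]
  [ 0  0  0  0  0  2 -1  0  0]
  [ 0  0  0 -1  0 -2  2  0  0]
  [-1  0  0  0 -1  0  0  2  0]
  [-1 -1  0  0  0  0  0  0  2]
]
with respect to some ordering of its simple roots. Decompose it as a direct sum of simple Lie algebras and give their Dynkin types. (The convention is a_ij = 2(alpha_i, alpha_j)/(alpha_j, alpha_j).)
The diagram associated to this matrix has two connected components: the simple roots {alpha_1, alpha_2, alpha_3, alpha_5, alpha_8, alpha_9} form a chain of 6 nodes with single edges (A_6), and {alpha_4, alpha_6, alpha_7} form a chain of 3 nodes with a double edge at one end; the terminal node there is the unique short simple root (B_3). A semisimple Lie algebra decomposes uniquely as the direct sum of simple ideals, one per connected component of its Dynkin diagram, so g ≅ A_6 ⊕ B_3 (dimension 48 + 21 = 69).

A_6 + B_3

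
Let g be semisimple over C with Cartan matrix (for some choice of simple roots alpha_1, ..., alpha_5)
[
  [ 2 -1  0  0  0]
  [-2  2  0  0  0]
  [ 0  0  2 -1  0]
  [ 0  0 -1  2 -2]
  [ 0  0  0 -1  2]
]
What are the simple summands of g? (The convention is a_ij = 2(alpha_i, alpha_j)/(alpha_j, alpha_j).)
The diagram associated to this matrix has two connected components: the simple roots {alpha_1, alpha_2} form a chain of 2 nodes with a double edge at one end; the terminal node there is the unique short simple root (B_2), and {alpha_3, alpha_4, alpha_5} form a chain of 3 nodes with a double edge at one end; the terminal node there is the unique short simple root (B_3). A semisimple Lie algebra decomposes uniquely as the direct sum of simple ideals, one per connected component of its Dynkin diagram, so g ≅ B_2 ⊕ B_3 (dimension 10 + 21 = 31).

B2 ⊕ B3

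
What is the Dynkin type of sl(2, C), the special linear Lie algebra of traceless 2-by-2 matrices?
This is sl(2), which has dimension 2^2 - 1 = 3 and rank 2 - 1 = 1 (a Cartan subalgebra is the diagonal traceless matrices). In the classification of classical Lie algebras, the special linear algebra sl(n+1) has type A_n; here n = 1, so the Dynkin diagram is a chain of 1 nodes with single edges (A_1). Hence the type is A_1.

A_1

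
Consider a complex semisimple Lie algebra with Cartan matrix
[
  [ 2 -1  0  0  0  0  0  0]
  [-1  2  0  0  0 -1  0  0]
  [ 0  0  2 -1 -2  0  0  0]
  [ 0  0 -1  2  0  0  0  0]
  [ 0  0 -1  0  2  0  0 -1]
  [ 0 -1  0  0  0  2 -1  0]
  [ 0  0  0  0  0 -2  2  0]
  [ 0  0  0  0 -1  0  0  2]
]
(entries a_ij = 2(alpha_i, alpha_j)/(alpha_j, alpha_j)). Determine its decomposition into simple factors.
The diagram associated to this matrix has two connected components: the simple roots {alpha_1, alpha_2, alpha_6, alpha_7} form a chain of 4 nodes with a double edge at one end; the terminal node there is the unique long simple root (C_4), and {alpha_3, alpha_4, alpha_5, alpha_8} form a chain of 4 nodes with a double edge between the middle two (F_4). A semisimple Lie algebra decomposes uniquely as the direct sum of simple ideals, one per connected component of its Dynkin diagram, so g ≅ C_4 ⊕ F_4 (dimension 36 + 52 = 88).

type C_4 ⊕ type F_4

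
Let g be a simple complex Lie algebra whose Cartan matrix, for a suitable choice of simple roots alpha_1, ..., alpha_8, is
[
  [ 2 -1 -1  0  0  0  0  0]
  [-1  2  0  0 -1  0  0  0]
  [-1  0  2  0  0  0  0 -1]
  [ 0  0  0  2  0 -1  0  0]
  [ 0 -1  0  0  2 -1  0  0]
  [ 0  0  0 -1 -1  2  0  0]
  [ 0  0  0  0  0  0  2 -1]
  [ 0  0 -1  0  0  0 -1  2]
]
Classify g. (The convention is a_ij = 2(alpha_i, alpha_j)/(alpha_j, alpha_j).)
A_8

The matrix has rank 8 with 2's on the diagonal. Reading the off-diagonal entries as Dynkin edges (a single edge where a_ij = a_ji = -1; a double or triple edge where a_ij * a_ji = 2 or 3), the diagram is a chain of 8 nodes with single edges (A_8). One simple-root ordering that puts it in standard form is (alpha_4, alpha_6, alpha_5, alpha_2, alpha_1, alpha_3, alpha_8, alpha_7). So the algebra is type A_8, i.e. sl(9).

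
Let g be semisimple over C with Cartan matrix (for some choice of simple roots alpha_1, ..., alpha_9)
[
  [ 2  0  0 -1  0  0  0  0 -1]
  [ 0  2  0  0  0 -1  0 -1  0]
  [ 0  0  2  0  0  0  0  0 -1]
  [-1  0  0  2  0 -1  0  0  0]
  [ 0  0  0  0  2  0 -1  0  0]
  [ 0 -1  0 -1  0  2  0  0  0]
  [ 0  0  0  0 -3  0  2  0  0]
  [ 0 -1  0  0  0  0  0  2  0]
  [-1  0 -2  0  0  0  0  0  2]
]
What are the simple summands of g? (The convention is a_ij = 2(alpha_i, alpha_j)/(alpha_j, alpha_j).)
type B_7 ⊕ type G_2

The diagram associated to this matrix has two connected components: the simple roots {alpha_1, alpha_2, alpha_3, alpha_4, alpha_6, alpha_8, alpha_9} form a chain of 7 nodes with a double edge at one end; the terminal node there is the unique short simple root (B_7), and {alpha_5, alpha_7} form two nodes joined by a triple edge (G_2). A semisimple Lie algebra decomposes uniquely as the direct sum of simple ideals, one per connected component of its Dynkin diagram, so g ≅ B_7 ⊕ G_2 (dimension 105 + 14 = 119).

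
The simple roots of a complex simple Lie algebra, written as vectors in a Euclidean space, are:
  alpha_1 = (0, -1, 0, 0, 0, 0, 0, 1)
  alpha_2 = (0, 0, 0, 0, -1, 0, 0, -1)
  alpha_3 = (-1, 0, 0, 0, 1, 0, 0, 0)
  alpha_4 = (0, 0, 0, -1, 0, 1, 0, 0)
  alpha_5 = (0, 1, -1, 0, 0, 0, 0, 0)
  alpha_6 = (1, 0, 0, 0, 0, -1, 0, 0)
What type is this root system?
A6

Compute the Cartan integers a_ij = 2(alpha_i, alpha_j)/(alpha_j, alpha_j); the resulting 6x6 Cartan matrix is
[[2, -1, 0, 0, -1, 0], [-1, 2, -1, 0, 0, 0], [0, -1, 2, 0, 0, -1], [0, 0, 0, 2, 0, -1], [-1, 0, 0, 0, 2, 0], [0, 0, -1, -1, 0, 2]].
All simple roots have the same length, so the diagram is simply laced. The associated Dynkin diagram is a chain of 6 nodes with single edges (A_6), so the type is A_6 (the algebra sl(7)).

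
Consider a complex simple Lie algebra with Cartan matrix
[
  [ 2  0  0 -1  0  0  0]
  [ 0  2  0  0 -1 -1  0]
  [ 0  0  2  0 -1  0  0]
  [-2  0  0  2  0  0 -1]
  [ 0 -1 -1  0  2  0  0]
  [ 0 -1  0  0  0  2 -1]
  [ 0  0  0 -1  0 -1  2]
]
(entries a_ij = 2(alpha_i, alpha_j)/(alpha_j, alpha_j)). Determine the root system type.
The matrix has rank 7 with 2's on the diagonal. Reading the off-diagonal entries as Dynkin edges (a single edge where a_ij = a_ji = -1; a double or triple edge where a_ij * a_ji = 2 or 3), the diagram is a chain of 7 nodes with a double edge at one end; the terminal node there is the unique short simple root (B_7). One simple-root ordering that puts it in standard form is (alpha_3, alpha_5, alpha_2, alpha_6, alpha_7, alpha_4, alpha_1). So the algebra is type B_7, i.e. so(15).

type B_7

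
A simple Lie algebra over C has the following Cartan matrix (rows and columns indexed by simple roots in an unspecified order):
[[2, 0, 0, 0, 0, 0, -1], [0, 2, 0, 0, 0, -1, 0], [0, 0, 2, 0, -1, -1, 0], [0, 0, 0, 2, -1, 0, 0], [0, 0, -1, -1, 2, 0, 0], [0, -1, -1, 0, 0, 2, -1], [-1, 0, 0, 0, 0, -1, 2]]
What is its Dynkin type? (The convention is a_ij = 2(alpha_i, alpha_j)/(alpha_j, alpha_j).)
The matrix has rank 7 with 2's on the diagonal. Reading the off-diagonal entries as Dynkin edges (a single edge where a_ij = a_ji = -1; a double or triple edge where a_ij * a_ji = 2 or 3), the diagram is a chain of 6 nodes with one extra node attached to the third node from one end (E_7). One simple-root ordering that puts it in standard form is (alpha_1, alpha_2, alpha_7, alpha_6, alpha_3, alpha_5, alpha_4). So the algebra is type E_7.

E7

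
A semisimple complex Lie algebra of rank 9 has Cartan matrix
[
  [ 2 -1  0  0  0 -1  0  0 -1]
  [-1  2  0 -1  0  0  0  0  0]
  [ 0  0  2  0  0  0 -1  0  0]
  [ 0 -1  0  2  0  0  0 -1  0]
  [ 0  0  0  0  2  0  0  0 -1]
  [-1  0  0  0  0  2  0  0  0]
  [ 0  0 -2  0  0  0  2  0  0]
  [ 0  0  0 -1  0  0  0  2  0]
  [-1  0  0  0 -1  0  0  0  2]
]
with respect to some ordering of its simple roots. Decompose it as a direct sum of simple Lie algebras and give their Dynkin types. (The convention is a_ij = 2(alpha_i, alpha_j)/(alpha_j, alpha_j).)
B_2 (so(5)) + E_7

The diagram associated to this matrix has two connected components: the simple roots {alpha_3, alpha_7} form a chain of 2 nodes with a double edge at one end; the terminal node there is the unique short simple root (B_2), and {alpha_1, alpha_2, alpha_4, alpha_5, alpha_6, alpha_8, alpha_9} form a chain of 6 nodes with one extra node attached to the third node from one end (E_7). A semisimple Lie algebra decomposes uniquely as the direct sum of simple ideals, one per connected component of its Dynkin diagram, so g ≅ B_2 ⊕ E_7 (dimension 10 + 133 = 143).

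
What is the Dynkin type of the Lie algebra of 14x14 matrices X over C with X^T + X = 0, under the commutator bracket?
type D_7

This is so(14) with 14 even, which has dimension 14(14-1)/2 = 91 and rank 14/2 = 7. In the classification of classical Lie algebras, the orthogonal algebra so(2n) in an even number of variables has type D_n; here n = 7, so the Dynkin diagram is a chain of 5 nodes with a fork of two nodes at one end (D_7). Hence the type is D_7.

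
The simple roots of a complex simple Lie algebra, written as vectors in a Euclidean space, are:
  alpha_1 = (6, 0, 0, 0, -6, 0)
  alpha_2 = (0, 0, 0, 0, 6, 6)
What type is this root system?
type A_2

Compute the Cartan integers a_ij = 2(alpha_i, alpha_j)/(alpha_j, alpha_j); the resulting 2x2 Cartan matrix is
[[2, -1], [-1, 2]].
All simple roots have the same length, so the diagram is simply laced. The associated Dynkin diagram is a chain of 2 nodes with single edges (A_2), so the type is A_2 (the algebra sl(3)).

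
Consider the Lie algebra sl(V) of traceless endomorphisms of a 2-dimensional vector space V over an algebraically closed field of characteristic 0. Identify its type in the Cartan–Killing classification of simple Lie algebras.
This is sl(2), which has dimension 2^2 - 1 = 3 and rank 2 - 1 = 1 (a Cartan subalgebra is the diagonal traceless matrices). In the classification of classical Lie algebras, the special linear algebra sl(n+1) has type A_n; here n = 1, so the Dynkin diagram is a chain of 1 nodes with single edges (A_1). Hence the type is A_1.

A_1 (sl(2))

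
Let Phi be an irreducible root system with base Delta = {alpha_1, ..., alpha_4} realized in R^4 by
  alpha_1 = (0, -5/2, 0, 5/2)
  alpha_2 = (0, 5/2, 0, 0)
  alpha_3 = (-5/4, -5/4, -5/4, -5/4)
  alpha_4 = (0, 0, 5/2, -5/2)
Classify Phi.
type F_4

Compute the Cartan integers a_ij = 2(alpha_i, alpha_j)/(alpha_j, alpha_j); the resulting 4x4 Cartan matrix is
[[2, -2, 0, -1], [-1, 2, -1, 0], [0, -1, 2, 0], [-1, 0, 0, 2]].
The roots have two lengths (squared-length ratio 2:1); the short ones are alpha_{2,3}. The associated Dynkin diagram is a chain of 4 nodes with a double edge between the middle two (F_4), so the type is F_4.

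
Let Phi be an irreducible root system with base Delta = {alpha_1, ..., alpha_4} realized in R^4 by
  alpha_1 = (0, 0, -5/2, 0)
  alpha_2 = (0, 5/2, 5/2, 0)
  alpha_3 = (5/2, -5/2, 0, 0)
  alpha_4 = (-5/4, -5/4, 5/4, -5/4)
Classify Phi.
Compute the Cartan integers a_ij = 2(alpha_i, alpha_j)/(alpha_j, alpha_j); the resulting 4x4 Cartan matrix is
[[2, -1, 0, -1], [-2, 2, -1, 0], [0, -1, 2, 0], [-1, 0, 0, 2]].
The roots have two lengths (squared-length ratio 2:1); the short ones are alpha_{1,4}. The associated Dynkin diagram is a chain of 4 nodes with a double edge between the middle two (F_4), so the type is F_4.

F_4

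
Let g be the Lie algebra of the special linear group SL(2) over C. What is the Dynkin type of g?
type A_1

This is sl(2), which has dimension 2^2 - 1 = 3 and rank 2 - 1 = 1 (a Cartan subalgebra is the diagonal traceless matrices). In the classification of classical Lie algebras, the special linear algebra sl(n+1) has type A_n; here n = 1, so the Dynkin diagram is a chain of 1 nodes with single edges (A_1). Hence the type is A_1.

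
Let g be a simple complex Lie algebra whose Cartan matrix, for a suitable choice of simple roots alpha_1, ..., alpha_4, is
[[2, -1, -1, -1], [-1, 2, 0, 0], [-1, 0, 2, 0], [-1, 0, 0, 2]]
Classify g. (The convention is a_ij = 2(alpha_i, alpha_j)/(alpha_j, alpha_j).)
type D_4

The matrix has rank 4 with 2's on the diagonal. Reading the off-diagonal entries as Dynkin edges (a single edge where a_ij = a_ji = -1; a double or triple edge where a_ij * a_ji = 2 or 3), the diagram is a chain of 2 nodes with a fork of two nodes at one end (D_4). One simple-root ordering that puts it in standard form is (alpha_4, alpha_1, alpha_3, alpha_2). So the algebra is type D_4, i.e. so(8).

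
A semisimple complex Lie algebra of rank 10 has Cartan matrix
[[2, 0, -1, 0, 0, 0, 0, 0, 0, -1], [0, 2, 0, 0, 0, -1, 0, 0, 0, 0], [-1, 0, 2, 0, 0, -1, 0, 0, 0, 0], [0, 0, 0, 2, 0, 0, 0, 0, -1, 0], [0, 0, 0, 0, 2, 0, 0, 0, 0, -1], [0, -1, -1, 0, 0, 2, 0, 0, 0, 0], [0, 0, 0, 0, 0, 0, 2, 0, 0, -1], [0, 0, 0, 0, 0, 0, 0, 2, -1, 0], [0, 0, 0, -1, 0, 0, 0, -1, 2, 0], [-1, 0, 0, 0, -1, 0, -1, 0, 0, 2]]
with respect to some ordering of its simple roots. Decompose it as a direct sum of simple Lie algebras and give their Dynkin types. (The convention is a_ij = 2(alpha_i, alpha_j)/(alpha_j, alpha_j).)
A3 ⊕ D7

The diagram associated to this matrix has two connected components: the simple roots {alpha_4, alpha_8, alpha_9} form a chain of 3 nodes with single edges (A_3), and {alpha_1, alpha_2, alpha_3, alpha_5, alpha_6, alpha_7, alpha_10} form a chain of 5 nodes with a fork of two nodes at one end (D_7). A semisimple Lie algebra decomposes uniquely as the direct sum of simple ideals, one per connected component of its Dynkin diagram, so g ≅ A_3 ⊕ D_7 (dimension 15 + 91 = 106).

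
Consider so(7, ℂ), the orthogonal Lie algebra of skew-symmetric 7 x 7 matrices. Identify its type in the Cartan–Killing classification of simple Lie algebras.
This is so(7) with 7 odd, which has dimension 7(7-1)/2 = 21 and rank (7-1)/2 = 3. In the classification of classical Lie algebras, the orthogonal algebra so(2n+1) in an odd number of variables has type B_n; here n = 3, so the Dynkin diagram is a chain of 3 nodes with a double edge at one end; the terminal node there is the unique short simple root (B_3). Hence the type is B_3.

B3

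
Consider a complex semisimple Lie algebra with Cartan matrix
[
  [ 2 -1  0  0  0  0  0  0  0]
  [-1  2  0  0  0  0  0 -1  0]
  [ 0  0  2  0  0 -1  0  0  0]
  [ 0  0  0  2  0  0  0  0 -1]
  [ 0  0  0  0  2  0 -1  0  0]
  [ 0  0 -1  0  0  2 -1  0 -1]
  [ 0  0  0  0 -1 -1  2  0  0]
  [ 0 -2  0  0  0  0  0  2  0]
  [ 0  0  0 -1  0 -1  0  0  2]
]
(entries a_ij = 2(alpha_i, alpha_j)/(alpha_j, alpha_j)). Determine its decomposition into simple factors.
The diagram associated to this matrix has two connected components: the simple roots {alpha_1, alpha_2, alpha_8} form a chain of 3 nodes with a double edge at one end; the terminal node there is the unique long simple root (C_3), and {alpha_3, alpha_4, alpha_5, alpha_6, alpha_7, alpha_9} form a chain of 5 nodes with one extra node attached to the third node from one end (E_6). A semisimple Lie algebra decomposes uniquely as the direct sum of simple ideals, one per connected component of its Dynkin diagram, so g ≅ C_3 ⊕ E_6 (dimension 21 + 78 = 99).

C_3 (sp(6)) + E_6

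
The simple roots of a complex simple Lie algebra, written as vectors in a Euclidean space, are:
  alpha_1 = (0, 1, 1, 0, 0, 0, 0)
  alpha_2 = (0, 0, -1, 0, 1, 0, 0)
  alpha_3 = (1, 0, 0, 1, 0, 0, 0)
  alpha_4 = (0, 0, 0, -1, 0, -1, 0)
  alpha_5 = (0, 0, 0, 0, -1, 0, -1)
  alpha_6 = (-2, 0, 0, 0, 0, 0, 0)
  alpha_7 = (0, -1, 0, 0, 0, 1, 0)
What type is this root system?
Compute the Cartan integers a_ij = 2(alpha_i, alpha_j)/(alpha_j, alpha_j); the resulting 7x7 Cartan matrix is
[[2, -1, 0, 0, 0, 0, -1], [-1, 2, 0, 0, -1, 0, 0], [0, 0, 2, -1, 0, -1, 0], [0, 0, -1, 2, 0, 0, -1], [0, -1, 0, 0, 2, 0, 0], [0, 0, -2, 0, 0, 2, 0], [-1, 0, 0, -1, 0, 0, 2]].
The roots have two lengths (squared-length ratio 2:1); the short ones are alpha_{1,2,3,4,5,7}. The associated Dynkin diagram is a chain of 7 nodes with a double edge at one end; the terminal node there is the unique long simple root (C_7), so the type is C_7 (the algebra sp(14)).

C_7 (sp(14))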